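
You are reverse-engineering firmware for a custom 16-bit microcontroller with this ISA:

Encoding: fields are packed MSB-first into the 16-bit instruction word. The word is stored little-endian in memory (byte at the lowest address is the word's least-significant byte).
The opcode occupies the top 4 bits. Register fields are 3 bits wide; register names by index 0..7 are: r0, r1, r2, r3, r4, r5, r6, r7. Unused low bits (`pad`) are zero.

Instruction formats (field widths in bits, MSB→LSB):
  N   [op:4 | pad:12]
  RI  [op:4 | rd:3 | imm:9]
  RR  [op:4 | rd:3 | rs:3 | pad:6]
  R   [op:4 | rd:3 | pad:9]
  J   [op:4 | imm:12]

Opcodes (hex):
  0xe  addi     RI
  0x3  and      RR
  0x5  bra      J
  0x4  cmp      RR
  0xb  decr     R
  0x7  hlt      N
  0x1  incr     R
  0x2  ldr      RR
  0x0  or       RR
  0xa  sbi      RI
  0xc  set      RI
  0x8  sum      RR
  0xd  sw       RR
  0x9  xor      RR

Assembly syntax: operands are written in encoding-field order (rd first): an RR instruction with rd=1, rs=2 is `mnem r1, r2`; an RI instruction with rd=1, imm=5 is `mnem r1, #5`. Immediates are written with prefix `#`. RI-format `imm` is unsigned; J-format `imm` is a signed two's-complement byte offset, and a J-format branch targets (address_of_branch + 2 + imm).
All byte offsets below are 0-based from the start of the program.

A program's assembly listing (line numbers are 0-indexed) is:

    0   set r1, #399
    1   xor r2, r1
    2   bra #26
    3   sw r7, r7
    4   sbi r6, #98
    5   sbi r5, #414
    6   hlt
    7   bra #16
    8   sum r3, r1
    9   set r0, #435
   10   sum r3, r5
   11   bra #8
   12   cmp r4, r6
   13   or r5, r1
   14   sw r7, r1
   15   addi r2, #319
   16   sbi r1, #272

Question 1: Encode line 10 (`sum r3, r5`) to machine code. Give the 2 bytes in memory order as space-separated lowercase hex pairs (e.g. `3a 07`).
40 87

line 10 (sum): pack op=0x8:4|rd=3:3|rs=5:3|pad=0:6 = 0x8740; little→ 40 87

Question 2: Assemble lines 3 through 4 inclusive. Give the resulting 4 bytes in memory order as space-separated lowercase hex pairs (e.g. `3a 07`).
c0 df 62 ac

3. sw fields op=0xd:4|rd=7:3|rs=7:3|pad=0:6 → word dfc0h → c0 df
4. sbi fields op=0xa:4|rd=6:3|imm=98:9 → word ac62h → 62 ac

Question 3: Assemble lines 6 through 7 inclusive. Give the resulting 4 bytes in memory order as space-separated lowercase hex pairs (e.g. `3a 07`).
L6: hlt op=0x7:4|pad=0:12 ⇒ 0x7000 ⇒ little 00 70
L7: bra op=0x5:4|imm=16:12 ⇒ 0x5010 ⇒ little 10 50

00 70 10 50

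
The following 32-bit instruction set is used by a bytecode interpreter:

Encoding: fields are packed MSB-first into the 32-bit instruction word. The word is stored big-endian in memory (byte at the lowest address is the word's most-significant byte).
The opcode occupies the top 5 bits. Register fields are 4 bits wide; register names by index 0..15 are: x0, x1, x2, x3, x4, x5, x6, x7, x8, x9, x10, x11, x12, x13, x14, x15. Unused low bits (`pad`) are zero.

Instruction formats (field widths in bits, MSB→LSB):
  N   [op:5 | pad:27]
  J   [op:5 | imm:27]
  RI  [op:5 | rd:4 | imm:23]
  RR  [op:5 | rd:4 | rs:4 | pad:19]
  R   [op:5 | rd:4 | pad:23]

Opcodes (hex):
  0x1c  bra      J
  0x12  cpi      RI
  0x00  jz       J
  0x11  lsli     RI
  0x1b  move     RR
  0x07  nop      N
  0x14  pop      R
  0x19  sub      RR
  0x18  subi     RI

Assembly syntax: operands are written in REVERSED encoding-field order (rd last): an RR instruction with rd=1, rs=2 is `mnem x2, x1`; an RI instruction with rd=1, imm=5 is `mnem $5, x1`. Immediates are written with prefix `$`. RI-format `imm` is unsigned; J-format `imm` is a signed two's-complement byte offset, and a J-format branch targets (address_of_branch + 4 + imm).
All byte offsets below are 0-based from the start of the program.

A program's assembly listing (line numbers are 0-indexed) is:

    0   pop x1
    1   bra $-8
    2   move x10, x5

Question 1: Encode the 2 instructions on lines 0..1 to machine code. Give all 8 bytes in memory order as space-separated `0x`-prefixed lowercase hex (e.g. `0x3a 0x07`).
0. pop fields op=0x14:5|rd=1:4|pad=0:23 → word a0800000h → a0 80 00 00
1. bra fields op=0x1c:5|imm=-8:27 → word e7fffff8h → e7 ff ff f8

0xa0 0x80 0x00 0x00 0xe7 0xff 0xff 0xf8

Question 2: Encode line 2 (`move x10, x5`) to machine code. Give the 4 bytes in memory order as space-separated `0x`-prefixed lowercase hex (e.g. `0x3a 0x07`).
0xda 0xd0 0x00 0x00

2. move fields op=0x1b:5|rd=5:4|rs=10:4|pad=0:19 → word dad00000h → da d0 00 00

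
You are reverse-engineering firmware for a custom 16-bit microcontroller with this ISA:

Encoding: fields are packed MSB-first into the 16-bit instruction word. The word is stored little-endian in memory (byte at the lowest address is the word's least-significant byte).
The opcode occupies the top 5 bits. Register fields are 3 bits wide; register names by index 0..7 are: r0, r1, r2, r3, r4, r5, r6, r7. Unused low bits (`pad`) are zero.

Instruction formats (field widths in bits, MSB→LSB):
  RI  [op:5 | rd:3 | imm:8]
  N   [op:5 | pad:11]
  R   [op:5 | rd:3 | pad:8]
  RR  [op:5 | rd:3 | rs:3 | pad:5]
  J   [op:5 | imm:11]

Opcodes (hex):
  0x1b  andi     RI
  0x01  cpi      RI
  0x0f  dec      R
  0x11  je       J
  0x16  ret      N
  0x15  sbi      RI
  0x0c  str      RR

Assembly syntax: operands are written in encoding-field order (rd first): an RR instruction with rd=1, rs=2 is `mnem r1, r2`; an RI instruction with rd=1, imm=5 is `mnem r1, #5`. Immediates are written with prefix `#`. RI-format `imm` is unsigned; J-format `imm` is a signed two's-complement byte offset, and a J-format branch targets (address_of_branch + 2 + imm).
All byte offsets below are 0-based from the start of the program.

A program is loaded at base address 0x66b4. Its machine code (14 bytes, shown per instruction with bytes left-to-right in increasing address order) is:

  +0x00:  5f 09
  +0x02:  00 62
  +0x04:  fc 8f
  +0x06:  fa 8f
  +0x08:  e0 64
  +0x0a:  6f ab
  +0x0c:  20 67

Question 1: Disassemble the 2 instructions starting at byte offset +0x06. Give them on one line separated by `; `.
+0x06: fa 8f ⇒ word 0x8ffa (little)
  top 5b → 0x11 → je [J]
  [10:0] imm=2042 (s11→-6) = #-6
+0x08: e0 64 ⇒ word 0x64e0 (little)
  top 5b → 0xc → str [RR]
  [10:8] rd=4 = r4
  [7:5] rs=7 = r7

je #-6; str r4, r7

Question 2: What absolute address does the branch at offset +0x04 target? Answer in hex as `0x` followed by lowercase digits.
0x66b6

[04] fc 8f → 0x8ffc
  top 5b → 0x11 → je [J]
  [10:0] imm=2044 (s11→-4) = #-4
  target = base 0x66b4 + off 0x04 + 2 + imm -4 = 0x66b6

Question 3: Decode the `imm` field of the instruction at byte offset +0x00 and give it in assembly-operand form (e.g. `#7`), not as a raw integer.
#95

@+00  little-endian(5f 09) = 0x095f
  op=0x095f>>11=0x1 ⇒ cpi (RI)
  [10:8] rd=1 = r1
  [7:0] imm=95 = #95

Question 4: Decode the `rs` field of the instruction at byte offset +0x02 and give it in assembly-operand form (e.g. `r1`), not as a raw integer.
+0x02: 00 62 ⇒ word 0x6200 (little)
  op=0x6200>>11=0xc ⇒ str (RR)
  rd: (w>>8)&0x7=0x2 → r2
  rs: (w>>5)&0x7=0x0 → r0

r0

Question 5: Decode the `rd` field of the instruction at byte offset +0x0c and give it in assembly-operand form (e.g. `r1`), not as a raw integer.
off 0x0c: read 20 67 as little → 0x6720
  opcode bits[15:11]=0xc: str/RR
  rd: (w>>8)&0x7=0x7 → r7
  rs: (w>>5)&0x7=0x1 → r1

r7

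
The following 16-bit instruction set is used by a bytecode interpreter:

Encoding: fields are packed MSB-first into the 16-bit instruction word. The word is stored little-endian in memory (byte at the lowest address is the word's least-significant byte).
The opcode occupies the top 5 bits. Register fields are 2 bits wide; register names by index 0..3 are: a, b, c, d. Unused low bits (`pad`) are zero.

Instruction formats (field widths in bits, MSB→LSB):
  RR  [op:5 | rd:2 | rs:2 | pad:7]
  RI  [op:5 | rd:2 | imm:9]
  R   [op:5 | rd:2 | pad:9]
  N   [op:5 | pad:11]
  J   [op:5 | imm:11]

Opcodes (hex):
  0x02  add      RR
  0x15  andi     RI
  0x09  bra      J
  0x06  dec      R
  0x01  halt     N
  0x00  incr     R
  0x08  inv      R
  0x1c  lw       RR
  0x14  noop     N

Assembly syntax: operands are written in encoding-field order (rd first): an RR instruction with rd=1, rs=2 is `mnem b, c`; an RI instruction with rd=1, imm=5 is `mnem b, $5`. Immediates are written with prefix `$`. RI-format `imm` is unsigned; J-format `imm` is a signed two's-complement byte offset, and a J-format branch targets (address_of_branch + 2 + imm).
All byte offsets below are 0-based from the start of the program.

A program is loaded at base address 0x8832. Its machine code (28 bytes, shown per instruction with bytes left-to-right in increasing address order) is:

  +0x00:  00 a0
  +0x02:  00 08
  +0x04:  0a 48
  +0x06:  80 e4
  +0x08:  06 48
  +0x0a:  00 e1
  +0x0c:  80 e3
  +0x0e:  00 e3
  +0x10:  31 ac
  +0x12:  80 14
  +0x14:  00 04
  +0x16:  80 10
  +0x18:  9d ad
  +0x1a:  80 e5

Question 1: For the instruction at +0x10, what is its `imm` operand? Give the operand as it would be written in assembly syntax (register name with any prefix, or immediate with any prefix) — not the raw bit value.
+0x10: 31 ac ⇒ word 0xac31 (little)
  top 5b → 0x15 → andi [RI]
  rd: (w>>9)&0x3=0x2 → c
  imm: (w>>0)&0x1ff=0x31 → $49

$49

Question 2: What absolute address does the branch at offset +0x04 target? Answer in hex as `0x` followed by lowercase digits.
off 0x04: read 0a 48 as little → 0x480a
  top 5b → 0x9 → bra [J]
  imm@[10:0]=0xa ⇒ $10
  target = base 0x8832 + off 0x04 + 2 + imm 10 = 0x8842

0x8842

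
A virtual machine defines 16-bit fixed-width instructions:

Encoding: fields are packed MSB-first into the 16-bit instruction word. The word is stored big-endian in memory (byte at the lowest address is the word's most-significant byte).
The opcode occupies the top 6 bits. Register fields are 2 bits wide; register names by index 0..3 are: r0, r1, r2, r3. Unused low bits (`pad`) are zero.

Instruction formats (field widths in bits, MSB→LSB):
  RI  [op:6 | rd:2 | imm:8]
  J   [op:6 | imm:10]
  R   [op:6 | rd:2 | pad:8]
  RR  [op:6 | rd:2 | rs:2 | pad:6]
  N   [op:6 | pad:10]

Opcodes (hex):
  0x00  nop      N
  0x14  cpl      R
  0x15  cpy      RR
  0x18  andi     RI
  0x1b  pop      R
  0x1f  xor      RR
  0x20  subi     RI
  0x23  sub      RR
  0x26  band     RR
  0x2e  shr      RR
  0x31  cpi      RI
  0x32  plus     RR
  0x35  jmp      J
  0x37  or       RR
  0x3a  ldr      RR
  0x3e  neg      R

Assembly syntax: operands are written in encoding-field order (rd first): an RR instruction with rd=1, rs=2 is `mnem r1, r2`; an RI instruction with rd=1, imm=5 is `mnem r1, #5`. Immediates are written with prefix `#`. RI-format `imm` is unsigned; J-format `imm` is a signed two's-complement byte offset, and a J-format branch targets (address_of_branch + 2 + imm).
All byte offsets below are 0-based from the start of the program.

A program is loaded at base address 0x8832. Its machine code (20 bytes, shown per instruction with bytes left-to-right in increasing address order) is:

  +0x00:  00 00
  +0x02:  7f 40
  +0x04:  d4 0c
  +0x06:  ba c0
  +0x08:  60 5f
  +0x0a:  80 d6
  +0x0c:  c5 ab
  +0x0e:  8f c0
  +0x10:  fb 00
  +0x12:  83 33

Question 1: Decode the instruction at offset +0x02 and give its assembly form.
xor r3, r1

[02] 7f 40 → 0x7f40
  opcode bits[15:10]=0x1f: xor/RR
  [9:8] rd=3 = r3
  [7:6] rs=1 = r1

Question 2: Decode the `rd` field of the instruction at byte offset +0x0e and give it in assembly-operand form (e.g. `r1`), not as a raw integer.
r3

@+0e  big-endian(8f c0) = 0x8fc0
  top 6b → 0x23 → sub [RR]
  rd@[9:8]=0x3 ⇒ r3
  rs@[7:6]=0x3 ⇒ r3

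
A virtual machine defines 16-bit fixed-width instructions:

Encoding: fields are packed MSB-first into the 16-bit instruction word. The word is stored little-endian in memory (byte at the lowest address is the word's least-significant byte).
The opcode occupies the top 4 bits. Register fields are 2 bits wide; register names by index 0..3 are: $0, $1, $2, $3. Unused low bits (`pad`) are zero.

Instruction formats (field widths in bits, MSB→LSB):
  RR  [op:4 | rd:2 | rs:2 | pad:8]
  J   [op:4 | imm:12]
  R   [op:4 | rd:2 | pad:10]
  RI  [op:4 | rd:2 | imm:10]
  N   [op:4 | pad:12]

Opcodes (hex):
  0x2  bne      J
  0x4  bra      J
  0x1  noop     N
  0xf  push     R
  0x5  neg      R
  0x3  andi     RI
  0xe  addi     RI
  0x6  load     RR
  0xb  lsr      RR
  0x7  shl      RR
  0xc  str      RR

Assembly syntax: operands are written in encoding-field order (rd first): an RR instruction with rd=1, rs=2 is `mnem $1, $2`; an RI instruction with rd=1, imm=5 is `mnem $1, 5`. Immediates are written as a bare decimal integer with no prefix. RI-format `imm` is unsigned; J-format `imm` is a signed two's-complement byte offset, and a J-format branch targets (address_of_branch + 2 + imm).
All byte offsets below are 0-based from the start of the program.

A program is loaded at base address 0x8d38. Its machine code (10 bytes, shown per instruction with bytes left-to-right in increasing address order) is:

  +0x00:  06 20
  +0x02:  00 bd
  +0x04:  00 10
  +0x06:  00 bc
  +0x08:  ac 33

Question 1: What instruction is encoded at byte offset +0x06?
@+06  little-endian(00 bc) = 0xbc00
  opcode bits[15:12]=0xb: lsr/RR
  rd@[11:10]=0x3 ⇒ $3
  rs@[9:8]=0x0 ⇒ $0

lsr $3, $0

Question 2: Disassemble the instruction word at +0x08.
+0x08: ac 33 ⇒ word 0x33ac (little)
  op=0x33ac>>12=0x3 ⇒ andi (RI)
  [11:10] rd=0 = $0
  [9:0] imm=940 = 940

andi $0, 940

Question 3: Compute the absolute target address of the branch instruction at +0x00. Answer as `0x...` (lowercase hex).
[00] 06 20 → 0x2006
  opcode bits[15:12]=0x2: bne/J
  imm@[11:0]=0x6 ⇒ 6
  target = base 0x8d38 + off 0x00 + 2 + imm 6 = 0x8d40

0x8d40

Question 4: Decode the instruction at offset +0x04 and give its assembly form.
noop

off 0x04: read 00 10 as little → 0x1000
  op=0x1000>>12=0x1 ⇒ noop (N)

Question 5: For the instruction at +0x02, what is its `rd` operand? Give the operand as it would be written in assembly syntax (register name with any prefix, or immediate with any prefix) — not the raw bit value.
$3

+0x02: 00 bd ⇒ word 0xbd00 (little)
  opcode bits[15:12]=0xb: lsr/RR
  [11:10] rd=3 = $3
  [9:8] rs=1 = $1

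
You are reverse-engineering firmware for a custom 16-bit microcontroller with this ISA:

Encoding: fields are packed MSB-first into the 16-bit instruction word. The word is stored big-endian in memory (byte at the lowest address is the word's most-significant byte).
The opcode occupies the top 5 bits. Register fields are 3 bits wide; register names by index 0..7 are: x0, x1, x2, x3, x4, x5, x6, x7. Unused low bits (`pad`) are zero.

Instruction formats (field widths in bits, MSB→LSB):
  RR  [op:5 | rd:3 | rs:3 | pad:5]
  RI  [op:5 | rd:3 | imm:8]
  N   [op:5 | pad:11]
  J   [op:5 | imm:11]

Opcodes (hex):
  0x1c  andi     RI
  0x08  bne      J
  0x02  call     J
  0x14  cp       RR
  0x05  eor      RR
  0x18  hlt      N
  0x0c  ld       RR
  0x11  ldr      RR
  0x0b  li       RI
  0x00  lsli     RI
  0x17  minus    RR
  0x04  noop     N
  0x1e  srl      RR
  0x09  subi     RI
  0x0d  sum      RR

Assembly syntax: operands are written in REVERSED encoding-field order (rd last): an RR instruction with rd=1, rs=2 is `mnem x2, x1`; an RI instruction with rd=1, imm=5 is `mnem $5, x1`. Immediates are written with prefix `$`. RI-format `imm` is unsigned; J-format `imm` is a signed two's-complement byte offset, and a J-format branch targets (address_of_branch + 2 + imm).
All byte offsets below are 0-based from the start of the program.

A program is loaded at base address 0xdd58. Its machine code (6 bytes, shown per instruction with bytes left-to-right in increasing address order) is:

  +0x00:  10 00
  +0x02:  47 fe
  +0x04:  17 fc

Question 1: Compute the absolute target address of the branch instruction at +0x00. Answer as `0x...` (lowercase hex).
0xdd5a

@+00  big-endian(10 00) = 0x1000
  top 5b → 0x2 → call [J]
  imm@[10:0]=0x0 ⇒ $0
  target = base 0xdd58 + off 0x00 + 2 + imm 0 = 0xdd5a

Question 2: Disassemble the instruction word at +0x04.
off 0x04: read 17 fc as big → 0x17fc
  opcode bits[15:11]=0x2: call/J
  imm@[10:0]=0x7fc (s11→-4) ⇒ $-4

call $-4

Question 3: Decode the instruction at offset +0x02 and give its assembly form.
[02] 47 fe → 0x47fe
  top 5b → 0x8 → bne [J]
  imm@[10:0]=0x7fe (s11→-2) ⇒ $-2

bne $-2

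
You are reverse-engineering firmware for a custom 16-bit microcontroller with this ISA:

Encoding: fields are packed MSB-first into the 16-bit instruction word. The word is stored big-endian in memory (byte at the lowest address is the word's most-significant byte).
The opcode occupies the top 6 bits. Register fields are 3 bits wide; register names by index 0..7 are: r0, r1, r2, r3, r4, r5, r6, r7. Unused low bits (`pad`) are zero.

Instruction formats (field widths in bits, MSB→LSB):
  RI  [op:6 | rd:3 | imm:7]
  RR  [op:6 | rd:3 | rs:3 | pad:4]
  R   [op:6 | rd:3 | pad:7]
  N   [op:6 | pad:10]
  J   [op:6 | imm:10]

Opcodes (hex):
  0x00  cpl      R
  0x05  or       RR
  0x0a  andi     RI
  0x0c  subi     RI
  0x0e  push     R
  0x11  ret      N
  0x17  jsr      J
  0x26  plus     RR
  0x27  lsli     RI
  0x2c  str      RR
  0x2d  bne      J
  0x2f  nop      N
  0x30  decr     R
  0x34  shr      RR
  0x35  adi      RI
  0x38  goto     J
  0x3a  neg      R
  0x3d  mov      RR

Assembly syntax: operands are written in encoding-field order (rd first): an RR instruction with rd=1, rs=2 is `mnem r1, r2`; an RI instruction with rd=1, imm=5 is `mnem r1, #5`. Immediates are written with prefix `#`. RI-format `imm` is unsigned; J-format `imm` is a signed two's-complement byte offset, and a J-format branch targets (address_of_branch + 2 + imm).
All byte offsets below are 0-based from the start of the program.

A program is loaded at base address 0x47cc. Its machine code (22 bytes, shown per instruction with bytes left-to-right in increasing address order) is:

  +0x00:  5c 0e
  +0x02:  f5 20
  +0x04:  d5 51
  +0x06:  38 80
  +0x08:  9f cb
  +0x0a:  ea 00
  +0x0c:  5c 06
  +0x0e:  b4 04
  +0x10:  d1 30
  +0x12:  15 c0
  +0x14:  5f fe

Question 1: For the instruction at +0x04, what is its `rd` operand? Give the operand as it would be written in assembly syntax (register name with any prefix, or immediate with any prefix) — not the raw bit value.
+0x04: d5 51 ⇒ word 0xd551 (big)
  op=0xd551>>10=0x35 ⇒ adi (RI)
  [9:7] rd=2 = r2
  [6:0] imm=81 = #81

r2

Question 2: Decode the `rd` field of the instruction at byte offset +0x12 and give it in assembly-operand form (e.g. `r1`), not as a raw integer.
r3

@+12  big-endian(15 c0) = 0x15c0
  opcode bits[15:10]=0x5: or/RR
  rd@[9:7]=0x3 ⇒ r3
  rs@[6:4]=0x4 ⇒ r4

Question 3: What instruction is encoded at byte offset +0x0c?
[0c] 5c 06 → 0x5c06
  opcode bits[15:10]=0x17: jsr/J
  [9:0] imm=6 = #6

jsr #6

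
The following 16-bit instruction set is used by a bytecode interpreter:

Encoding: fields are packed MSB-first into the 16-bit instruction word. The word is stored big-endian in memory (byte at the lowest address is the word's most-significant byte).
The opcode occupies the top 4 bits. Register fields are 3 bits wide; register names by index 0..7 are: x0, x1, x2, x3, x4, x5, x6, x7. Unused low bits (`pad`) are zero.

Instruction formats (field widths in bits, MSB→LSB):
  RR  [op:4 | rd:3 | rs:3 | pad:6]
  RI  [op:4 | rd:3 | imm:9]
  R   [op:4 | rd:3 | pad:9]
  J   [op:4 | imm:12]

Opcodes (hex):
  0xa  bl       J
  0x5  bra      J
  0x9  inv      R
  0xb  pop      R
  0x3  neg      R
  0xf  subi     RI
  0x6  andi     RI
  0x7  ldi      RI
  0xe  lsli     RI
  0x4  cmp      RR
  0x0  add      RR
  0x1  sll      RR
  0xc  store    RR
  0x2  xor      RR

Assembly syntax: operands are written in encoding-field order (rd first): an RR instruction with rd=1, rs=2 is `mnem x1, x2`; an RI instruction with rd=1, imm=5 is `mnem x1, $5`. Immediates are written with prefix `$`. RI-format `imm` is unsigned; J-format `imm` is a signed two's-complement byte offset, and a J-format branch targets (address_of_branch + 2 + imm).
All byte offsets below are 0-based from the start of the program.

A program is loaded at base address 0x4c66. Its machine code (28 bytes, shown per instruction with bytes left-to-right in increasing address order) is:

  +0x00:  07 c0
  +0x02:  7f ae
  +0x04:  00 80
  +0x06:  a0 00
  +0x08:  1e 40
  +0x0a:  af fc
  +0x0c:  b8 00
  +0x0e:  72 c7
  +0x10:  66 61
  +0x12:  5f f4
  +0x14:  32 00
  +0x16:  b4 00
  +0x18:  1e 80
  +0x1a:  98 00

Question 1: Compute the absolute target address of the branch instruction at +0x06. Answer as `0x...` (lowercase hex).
@+06  big-endian(a0 00) = 0xa000
  opcode bits[15:12]=0xa: bl/J
  imm@[11:0]=0x0 ⇒ $0
  target = base 0x4c66 + off 0x06 + 2 + imm 0 = 0x4c6e

0x4c6e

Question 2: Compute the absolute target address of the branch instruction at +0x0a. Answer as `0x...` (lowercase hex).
[0a] af fc → 0xaffc
  top 4b → 0xa → bl [J]
  [11:0] imm=4092 (s12→-4) = $-4
  target = base 0x4c66 + off 0x0a + 2 + imm -4 = 0x4c6e

0x4c6e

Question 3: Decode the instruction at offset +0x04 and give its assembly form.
add x0, x2

off 0x04: read 00 80 as big → 0x0080
  op=0x0080>>12=0x0 ⇒ add (RR)
  rd: (w>>9)&0x7=0x0 → x0
  rs: (w>>6)&0x7=0x2 → x2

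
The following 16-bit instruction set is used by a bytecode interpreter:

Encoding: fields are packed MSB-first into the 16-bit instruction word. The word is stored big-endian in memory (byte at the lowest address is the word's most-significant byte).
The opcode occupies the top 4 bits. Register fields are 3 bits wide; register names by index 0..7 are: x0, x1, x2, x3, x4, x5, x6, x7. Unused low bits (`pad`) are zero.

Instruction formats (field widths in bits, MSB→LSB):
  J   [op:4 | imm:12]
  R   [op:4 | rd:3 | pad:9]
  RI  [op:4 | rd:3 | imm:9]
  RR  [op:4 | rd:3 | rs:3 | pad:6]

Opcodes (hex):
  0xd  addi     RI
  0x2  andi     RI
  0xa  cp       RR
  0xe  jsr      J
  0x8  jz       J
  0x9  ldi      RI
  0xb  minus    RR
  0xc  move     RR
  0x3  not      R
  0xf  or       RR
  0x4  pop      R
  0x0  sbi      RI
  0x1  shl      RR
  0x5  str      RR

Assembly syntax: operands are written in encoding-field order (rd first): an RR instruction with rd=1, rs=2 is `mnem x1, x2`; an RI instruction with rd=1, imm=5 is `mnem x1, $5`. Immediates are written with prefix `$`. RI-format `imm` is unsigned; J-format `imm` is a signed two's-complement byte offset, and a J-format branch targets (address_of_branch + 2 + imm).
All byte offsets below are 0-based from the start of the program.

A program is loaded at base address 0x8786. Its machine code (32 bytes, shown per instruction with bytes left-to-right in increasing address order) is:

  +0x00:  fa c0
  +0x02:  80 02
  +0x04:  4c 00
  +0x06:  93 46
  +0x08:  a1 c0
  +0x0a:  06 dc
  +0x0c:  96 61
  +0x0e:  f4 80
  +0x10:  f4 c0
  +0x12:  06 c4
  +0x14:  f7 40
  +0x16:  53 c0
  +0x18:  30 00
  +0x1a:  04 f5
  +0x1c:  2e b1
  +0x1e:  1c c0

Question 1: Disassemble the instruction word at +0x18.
off 0x18: read 30 00 as big → 0x3000
  top 4b → 0x3 → not [R]
  rd: (w>>9)&0x7=0x0 → x0

not x0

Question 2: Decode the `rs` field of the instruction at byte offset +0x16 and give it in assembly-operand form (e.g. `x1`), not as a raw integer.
x7

@+16  big-endian(53 c0) = 0x53c0
  top 4b → 0x5 → str [RR]
  rd@[11:9]=0x1 ⇒ x1
  rs@[8:6]=0x7 ⇒ x7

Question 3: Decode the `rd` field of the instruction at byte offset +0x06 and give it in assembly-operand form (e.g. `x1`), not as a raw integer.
off 0x06: read 93 46 as big → 0x9346
  op=0x9346>>12=0x9 ⇒ ldi (RI)
  rd: (w>>9)&0x7=0x1 → x1
  imm: (w>>0)&0x1ff=0x146 → $326

x1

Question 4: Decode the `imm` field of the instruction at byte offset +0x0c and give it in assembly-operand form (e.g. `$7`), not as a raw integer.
off 0x0c: read 96 61 as big → 0x9661
  opcode bits[15:12]=0x9: ldi/RI
  rd@[11:9]=0x3 ⇒ x3
  imm@[8:0]=0x61 ⇒ $97

$97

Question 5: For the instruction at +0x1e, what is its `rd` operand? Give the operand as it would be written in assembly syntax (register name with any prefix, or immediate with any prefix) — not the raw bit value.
x6

@+1e  big-endian(1c c0) = 0x1cc0
  op=0x1cc0>>12=0x1 ⇒ shl (RR)
  [11:9] rd=6 = x6
  [8:6] rs=3 = x3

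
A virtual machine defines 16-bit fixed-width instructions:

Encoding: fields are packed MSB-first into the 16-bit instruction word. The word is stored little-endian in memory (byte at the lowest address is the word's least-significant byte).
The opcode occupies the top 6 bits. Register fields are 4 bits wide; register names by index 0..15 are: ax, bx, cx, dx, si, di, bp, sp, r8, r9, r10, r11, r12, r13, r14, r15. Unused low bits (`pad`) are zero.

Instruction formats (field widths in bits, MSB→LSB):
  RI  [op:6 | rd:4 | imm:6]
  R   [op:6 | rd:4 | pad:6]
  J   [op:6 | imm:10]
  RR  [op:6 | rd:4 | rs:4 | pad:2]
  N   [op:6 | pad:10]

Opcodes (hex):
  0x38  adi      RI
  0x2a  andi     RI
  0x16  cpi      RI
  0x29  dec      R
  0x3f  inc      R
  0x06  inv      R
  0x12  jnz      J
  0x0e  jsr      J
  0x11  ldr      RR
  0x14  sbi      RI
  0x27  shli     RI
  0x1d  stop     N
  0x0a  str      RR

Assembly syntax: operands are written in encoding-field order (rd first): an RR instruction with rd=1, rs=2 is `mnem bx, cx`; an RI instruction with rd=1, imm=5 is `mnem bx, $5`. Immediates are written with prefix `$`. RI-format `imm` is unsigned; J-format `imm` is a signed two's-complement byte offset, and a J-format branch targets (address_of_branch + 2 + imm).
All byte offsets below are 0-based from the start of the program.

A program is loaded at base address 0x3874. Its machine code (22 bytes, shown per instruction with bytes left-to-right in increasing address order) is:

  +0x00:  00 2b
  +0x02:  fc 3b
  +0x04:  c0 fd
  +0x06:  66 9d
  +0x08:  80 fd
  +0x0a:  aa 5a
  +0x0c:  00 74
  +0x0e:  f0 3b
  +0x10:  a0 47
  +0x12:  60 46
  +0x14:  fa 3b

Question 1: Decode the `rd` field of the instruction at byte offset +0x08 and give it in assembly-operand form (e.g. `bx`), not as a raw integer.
off 0x08: read 80 fd as little → 0xfd80
  top 6b → 0x3f → inc [R]
  rd@[9:6]=0x6 ⇒ bp

bp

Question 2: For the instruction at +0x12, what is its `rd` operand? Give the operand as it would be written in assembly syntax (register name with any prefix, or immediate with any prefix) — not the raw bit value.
r9

off 0x12: read 60 46 as little → 0x4660
  top 6b → 0x11 → ldr [RR]
  [9:6] rd=9 = r9
  [5:2] rs=8 = r8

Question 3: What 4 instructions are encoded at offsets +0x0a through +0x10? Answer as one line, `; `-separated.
[0a] aa 5a → 0x5aaa
  opcode bits[15:10]=0x16: cpi/RI
  rd: (w>>6)&0xf=0xa → r10
  imm: (w>>0)&0x3f=0x2a → $42
[0c] 00 74 → 0x7400
  opcode bits[15:10]=0x1d: stop/N
[0e] f0 3b → 0x3bf0
  opcode bits[15:10]=0xe: jsr/J
  imm: (w>>0)&0x3ff=0x3f0 (s10→-16) → $-16
[10] a0 47 → 0x47a0
  opcode bits[15:10]=0x11: ldr/RR
  rd: (w>>6)&0xf=0xe → r14
  rs: (w>>2)&0xf=0x8 → r8

cpi r10, $42; stop; jsr $-16; ldr r14, r8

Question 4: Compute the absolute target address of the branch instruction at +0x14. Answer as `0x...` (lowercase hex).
@+14  little-endian(fa 3b) = 0x3bfa
  op=0x3bfa>>10=0xe ⇒ jsr (J)
  imm@[9:0]=0x3fa (s10→-6) ⇒ $-6
  target = base 0x3874 + off 0x14 + 2 + imm -6 = 0x3884

0x3884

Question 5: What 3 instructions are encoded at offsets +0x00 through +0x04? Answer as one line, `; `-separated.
str r12, ax; jsr $-4; inc sp

[00] 00 2b → 0x2b00
  opcode bits[15:10]=0xa: str/RR
  rd@[9:6]=0xc ⇒ r12
  rs@[5:2]=0x0 ⇒ ax
[02] fc 3b → 0x3bfc
  opcode bits[15:10]=0xe: jsr/J
  imm@[9:0]=0x3fc (s10→-4) ⇒ $-4
[04] c0 fd → 0xfdc0
  opcode bits[15:10]=0x3f: inc/R
  rd@[9:6]=0x7 ⇒ sp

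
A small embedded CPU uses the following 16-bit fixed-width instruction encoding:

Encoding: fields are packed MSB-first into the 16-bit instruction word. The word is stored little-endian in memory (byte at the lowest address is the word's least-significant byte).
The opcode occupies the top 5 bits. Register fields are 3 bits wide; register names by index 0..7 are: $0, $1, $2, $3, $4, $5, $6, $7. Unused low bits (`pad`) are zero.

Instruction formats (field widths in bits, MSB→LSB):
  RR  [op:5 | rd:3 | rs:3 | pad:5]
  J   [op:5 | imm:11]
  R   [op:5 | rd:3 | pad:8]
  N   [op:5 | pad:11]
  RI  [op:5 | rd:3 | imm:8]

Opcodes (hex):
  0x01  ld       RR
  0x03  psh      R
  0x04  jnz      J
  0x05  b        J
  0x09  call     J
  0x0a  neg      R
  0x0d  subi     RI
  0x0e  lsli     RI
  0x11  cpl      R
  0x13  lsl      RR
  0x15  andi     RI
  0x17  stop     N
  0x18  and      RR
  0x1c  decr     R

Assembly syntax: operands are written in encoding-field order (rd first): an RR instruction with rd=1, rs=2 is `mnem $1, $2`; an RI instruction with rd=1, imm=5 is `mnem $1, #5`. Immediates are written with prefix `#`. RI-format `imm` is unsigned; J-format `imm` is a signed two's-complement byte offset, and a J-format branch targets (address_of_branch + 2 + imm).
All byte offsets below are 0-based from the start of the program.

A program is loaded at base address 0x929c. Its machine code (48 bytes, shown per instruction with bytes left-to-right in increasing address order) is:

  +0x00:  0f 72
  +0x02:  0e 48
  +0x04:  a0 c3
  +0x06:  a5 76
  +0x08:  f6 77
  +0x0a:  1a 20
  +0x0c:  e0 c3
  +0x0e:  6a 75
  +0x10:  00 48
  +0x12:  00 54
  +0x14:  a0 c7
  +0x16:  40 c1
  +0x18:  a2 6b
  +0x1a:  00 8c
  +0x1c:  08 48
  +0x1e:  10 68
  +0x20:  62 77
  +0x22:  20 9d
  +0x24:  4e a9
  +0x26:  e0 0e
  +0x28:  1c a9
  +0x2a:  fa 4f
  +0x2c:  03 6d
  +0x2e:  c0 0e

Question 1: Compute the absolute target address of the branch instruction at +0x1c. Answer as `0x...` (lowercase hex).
[1c] 08 48 → 0x4808
  op=0x4808>>11=0x9 ⇒ call (J)
  imm@[10:0]=0x8 ⇒ #8
  target = base 0x929c + off 0x1c + 2 + imm 8 = 0x92c2

0x92c2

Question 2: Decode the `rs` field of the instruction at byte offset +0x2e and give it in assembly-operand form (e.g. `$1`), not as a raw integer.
@+2e  little-endian(c0 0e) = 0x0ec0
  op=0x0ec0>>11=0x1 ⇒ ld (RR)
  [10:8] rd=6 = $6
  [7:5] rs=6 = $6

$6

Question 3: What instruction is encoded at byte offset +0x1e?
subi $0, #16

+0x1e: 10 68 ⇒ word 0x6810 (little)
  op=0x6810>>11=0xd ⇒ subi (RI)
  rd@[10:8]=0x0 ⇒ $0
  imm@[7:0]=0x10 ⇒ #16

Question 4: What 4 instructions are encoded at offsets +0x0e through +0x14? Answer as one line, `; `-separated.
lsli $5, #106; call #0; neg $4; and $7, $5

[0e] 6a 75 → 0x756a
  opcode bits[15:11]=0xe: lsli/RI
  rd: (w>>8)&0x7=0x5 → $5
  imm: (w>>0)&0xff=0x6a → #106
[10] 00 48 → 0x4800
  opcode bits[15:11]=0x9: call/J
  imm: (w>>0)&0x7ff=0x0 → #0
[12] 00 54 → 0x5400
  opcode bits[15:11]=0xa: neg/R
  rd: (w>>8)&0x7=0x4 → $4
[14] a0 c7 → 0xc7a0
  opcode bits[15:11]=0x18: and/RR
  rd: (w>>8)&0x7=0x7 → $7
  rs: (w>>5)&0x7=0x5 → $5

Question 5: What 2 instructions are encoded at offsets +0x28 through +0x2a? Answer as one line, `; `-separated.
@+28  little-endian(1c a9) = 0xa91c
  op=0xa91c>>11=0x15 ⇒ andi (RI)
  [10:8] rd=1 = $1
  [7:0] imm=28 = #28
@+2a  little-endian(fa 4f) = 0x4ffa
  op=0x4ffa>>11=0x9 ⇒ call (J)
  [10:0] imm=2042 (s11→-6) = #-6

andi $1, #28; call #-6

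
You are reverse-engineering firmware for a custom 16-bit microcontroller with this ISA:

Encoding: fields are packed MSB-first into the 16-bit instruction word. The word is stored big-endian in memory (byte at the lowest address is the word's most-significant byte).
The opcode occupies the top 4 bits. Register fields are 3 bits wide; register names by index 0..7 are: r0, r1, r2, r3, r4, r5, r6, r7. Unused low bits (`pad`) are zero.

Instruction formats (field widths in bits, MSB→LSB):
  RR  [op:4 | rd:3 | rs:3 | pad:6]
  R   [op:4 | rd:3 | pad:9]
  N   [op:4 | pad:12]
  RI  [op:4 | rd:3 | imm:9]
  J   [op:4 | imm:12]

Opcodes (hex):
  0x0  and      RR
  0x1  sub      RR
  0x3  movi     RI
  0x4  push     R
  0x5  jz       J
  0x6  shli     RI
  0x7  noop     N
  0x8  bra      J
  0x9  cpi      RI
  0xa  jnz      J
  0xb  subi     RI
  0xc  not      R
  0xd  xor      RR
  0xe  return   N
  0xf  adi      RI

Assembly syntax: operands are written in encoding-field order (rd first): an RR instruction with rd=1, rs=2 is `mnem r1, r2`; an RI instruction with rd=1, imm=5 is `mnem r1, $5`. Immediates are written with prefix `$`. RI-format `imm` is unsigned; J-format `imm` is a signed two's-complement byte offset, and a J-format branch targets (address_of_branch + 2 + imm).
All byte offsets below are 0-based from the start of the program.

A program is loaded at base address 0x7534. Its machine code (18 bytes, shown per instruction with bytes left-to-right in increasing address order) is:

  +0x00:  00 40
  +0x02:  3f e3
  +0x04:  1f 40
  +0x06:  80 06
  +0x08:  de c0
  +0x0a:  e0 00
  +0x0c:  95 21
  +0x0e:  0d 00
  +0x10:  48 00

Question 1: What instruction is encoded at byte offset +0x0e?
and r6, r4

@+0e  big-endian(0d 00) = 0x0d00
  op=0x0d00>>12=0x0 ⇒ and (RR)
  rd@[11:9]=0x6 ⇒ r6
  rs@[8:6]=0x4 ⇒ r4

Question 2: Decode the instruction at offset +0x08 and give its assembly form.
[08] de c0 → 0xdec0
  op=0xdec0>>12=0xd ⇒ xor (RR)
  [11:9] rd=7 = r7
  [8:6] rs=3 = r3

xor r7, r3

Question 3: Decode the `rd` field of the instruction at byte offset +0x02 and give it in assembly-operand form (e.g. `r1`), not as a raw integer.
r7

off 0x02: read 3f e3 as big → 0x3fe3
  op=0x3fe3>>12=0x3 ⇒ movi (RI)
  [11:9] rd=7 = r7
  [8:0] imm=483 = $483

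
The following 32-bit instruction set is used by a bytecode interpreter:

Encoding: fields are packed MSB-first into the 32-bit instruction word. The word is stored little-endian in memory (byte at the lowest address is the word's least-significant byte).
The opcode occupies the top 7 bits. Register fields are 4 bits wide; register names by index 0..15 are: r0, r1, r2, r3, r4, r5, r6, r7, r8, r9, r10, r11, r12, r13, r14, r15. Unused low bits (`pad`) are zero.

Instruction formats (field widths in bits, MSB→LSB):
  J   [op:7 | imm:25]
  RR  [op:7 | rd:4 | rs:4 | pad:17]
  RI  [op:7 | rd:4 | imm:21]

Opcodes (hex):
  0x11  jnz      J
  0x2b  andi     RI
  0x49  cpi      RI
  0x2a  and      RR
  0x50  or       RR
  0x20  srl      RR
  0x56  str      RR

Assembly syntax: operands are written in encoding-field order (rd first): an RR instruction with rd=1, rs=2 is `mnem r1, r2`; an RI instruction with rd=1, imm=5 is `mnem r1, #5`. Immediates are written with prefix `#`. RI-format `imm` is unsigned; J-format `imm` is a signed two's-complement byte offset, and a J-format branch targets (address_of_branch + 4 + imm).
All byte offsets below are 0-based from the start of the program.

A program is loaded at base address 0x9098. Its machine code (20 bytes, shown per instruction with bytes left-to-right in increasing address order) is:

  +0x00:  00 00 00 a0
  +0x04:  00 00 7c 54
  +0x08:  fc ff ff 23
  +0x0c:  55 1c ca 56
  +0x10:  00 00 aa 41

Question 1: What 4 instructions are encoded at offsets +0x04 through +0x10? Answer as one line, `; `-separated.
+0x04: 00 00 7c 54 ⇒ word 0x547c0000 (little)
  opcode bits[31:25]=0x2a: and/RR
  rd: (w>>21)&0xf=0x3 → r3
  rs: (w>>17)&0xf=0xe → r14
+0x08: fc ff ff 23 ⇒ word 0x23fffffc (little)
  opcode bits[31:25]=0x11: jnz/J
  imm: (w>>0)&0x1ffffff=0x1fffffc (s25→-4) → #-4
+0x0c: 55 1c ca 56 ⇒ word 0x56ca1c55 (little)
  opcode bits[31:25]=0x2b: andi/RI
  rd: (w>>21)&0xf=0x6 → r6
  imm: (w>>0)&0x1fffff=0xa1c55 → #662613
+0x10: 00 00 aa 41 ⇒ word 0x41aa0000 (little)
  opcode bits[31:25]=0x20: srl/RR
  rd: (w>>21)&0xf=0xd → r13
  rs: (w>>17)&0xf=0x5 → r5

and r3, r14; jnz #-4; andi r6, #662613; srl r13, r5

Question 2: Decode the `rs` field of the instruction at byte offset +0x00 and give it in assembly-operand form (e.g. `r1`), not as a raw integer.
r0

+0x00: 00 00 00 a0 ⇒ word 0xa0000000 (little)
  op=0xa0000000>>25=0x50 ⇒ or (RR)
  [24:21] rd=0 = r0
  [20:17] rs=0 = r0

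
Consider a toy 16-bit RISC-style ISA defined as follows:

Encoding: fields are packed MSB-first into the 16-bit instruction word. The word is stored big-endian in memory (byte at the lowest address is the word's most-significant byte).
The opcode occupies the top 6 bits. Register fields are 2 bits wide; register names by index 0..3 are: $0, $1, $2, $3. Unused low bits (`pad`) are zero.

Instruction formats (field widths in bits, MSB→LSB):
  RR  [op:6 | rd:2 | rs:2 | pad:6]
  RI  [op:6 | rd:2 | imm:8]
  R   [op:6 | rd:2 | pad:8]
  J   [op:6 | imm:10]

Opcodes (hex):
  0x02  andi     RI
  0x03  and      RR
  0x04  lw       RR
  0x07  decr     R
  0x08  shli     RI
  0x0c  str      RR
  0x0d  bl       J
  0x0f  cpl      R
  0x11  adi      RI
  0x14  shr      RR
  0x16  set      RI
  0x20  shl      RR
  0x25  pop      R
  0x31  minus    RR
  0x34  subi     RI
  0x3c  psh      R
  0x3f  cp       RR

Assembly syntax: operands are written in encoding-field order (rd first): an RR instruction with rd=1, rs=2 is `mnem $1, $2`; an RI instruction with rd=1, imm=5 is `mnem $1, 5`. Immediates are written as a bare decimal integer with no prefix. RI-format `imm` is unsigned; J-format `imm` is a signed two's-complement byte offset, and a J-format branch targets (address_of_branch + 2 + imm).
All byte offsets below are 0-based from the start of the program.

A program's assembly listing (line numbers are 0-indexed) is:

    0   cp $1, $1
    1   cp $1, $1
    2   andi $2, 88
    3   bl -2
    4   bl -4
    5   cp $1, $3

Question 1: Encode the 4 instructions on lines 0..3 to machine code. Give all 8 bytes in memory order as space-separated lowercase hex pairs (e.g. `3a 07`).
line 0 (cp): pack op=0x3f:6|rd=1:2|rs=1:2|pad=0:6 = 0xfd40; big→ fd 40
line 1 (cp): pack op=0x3f:6|rd=1:2|rs=1:2|pad=0:6 = 0xfd40; big→ fd 40
line 2 (andi): pack op=0x2:6|rd=2:2|imm=88:8 = 0x0a58; big→ 0a 58
line 3 (bl): pack op=0xd:6|imm=-2:10 = 0x37fe; big→ 37 fe

fd 40 fd 40 0a 58 37 fe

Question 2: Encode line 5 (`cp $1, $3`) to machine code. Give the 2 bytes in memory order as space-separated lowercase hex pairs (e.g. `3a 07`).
5. cp fields op=0x3f:6|rd=1:2|rs=3:2|pad=0:6 → word fdc0h → fd c0

fd c0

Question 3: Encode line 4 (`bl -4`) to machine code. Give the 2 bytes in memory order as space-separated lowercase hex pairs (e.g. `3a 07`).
37 fc

line 4 (bl): pack op=0xd:6|imm=-4:10 = 0x37fc; big→ 37 fc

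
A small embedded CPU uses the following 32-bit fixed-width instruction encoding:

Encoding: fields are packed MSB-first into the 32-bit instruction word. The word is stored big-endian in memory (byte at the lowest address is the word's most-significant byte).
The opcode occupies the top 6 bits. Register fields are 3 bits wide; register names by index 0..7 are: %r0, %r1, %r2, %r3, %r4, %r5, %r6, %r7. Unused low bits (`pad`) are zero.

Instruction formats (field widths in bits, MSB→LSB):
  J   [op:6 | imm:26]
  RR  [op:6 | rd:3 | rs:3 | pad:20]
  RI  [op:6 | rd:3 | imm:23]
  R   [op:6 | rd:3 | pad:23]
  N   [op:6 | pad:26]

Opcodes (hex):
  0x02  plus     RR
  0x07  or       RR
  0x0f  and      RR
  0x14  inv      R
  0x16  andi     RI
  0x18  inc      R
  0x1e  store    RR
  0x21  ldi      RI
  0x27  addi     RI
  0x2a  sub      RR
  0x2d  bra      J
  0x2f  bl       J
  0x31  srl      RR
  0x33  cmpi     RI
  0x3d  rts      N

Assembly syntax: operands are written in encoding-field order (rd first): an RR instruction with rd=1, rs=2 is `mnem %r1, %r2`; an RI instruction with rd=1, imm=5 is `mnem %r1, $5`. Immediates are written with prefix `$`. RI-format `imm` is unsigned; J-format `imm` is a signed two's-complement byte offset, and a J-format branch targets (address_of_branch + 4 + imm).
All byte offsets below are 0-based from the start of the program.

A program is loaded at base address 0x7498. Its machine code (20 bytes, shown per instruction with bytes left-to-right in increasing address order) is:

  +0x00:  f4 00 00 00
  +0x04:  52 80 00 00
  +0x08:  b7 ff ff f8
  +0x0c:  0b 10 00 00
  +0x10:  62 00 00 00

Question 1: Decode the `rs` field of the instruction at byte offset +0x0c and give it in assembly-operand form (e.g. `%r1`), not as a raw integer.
+0x0c: 0b 10 00 00 ⇒ word 0x0b100000 (big)
  top 6b → 0x2 → plus [RR]
  [25:23] rd=6 = %r6
  [22:20] rs=1 = %r1

%r1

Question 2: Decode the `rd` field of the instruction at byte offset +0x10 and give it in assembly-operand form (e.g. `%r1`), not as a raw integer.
+0x10: 62 00 00 00 ⇒ word 0x62000000 (big)
  top 6b → 0x18 → inc [R]
  rd: (w>>23)&0x7=0x4 → %r4

%r4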